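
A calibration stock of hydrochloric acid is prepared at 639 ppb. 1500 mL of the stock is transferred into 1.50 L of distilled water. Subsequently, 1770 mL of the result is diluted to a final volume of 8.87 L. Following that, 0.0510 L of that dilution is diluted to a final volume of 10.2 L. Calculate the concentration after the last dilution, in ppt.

Overall dilution factor = 2 × 5.011 × 200 = 2005.
639 ppb / 2005 = 0.319 ppb = 319 ppt.

319 ppt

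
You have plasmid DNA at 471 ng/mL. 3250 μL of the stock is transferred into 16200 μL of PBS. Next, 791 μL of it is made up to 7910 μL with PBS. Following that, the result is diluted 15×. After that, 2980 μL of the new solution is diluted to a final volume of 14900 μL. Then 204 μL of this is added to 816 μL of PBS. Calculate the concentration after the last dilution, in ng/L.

Overall dilution factor = 5.985 × 10 × 15 × 5 × 5 = 2.24 × 10⁴.
471 ng/mL / 2.24 × 10⁴ = 0.0210 ng/mL = 21.0 ng/L.

21.0 ng/L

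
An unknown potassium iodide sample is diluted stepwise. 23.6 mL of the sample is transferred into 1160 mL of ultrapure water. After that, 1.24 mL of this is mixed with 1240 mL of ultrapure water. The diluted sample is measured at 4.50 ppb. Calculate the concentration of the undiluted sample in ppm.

Overall dilution factor = 50.15 × 1001 = 5.02 × 10⁴.
Original = 4.50 ppb × 5.02 × 10⁴ = 2.26 × 10⁵ ppb = 226 ppm.

226 ppm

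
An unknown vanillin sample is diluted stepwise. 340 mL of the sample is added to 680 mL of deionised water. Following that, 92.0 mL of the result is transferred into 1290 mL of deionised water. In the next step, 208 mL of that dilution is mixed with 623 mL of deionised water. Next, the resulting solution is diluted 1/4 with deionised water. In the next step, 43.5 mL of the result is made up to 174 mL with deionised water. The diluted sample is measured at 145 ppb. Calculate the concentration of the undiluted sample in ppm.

418 ppm

Overall dilution factor = 3 × 15.02 × 3.995 × 4 × 4 = 2881.
Original = 145 ppb × 2881 = 4.18 × 10⁵ ppb = 418 ppm.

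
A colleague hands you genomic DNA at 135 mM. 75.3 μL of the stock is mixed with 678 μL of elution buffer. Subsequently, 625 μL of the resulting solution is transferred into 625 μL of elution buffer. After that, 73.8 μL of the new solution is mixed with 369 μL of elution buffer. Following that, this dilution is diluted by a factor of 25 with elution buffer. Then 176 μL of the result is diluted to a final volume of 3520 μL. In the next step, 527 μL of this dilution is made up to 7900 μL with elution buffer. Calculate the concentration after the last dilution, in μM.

Overall dilution factor = 10.00 × 2 × 6 × 25 × 20 × 14.99 = 9.00 × 10⁵.
135 mM / 9.00 × 10⁵ = 1.50 × 10⁻⁴ mM = 0.150 μM.

0.150 μM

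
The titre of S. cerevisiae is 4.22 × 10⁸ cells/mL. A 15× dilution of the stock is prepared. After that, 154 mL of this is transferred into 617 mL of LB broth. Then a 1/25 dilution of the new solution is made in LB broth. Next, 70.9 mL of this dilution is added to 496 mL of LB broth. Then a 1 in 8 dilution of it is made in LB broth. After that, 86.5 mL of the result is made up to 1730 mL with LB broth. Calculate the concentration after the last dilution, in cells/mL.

Overall dilution factor = 15 × 5.006 × 25 × 7.996 × 8 × 20 = 2.40 × 10⁶.
4.22 × 10⁸ cells/mL / 2.40 × 10⁶ = 176 cells/mL.

176 cells/mL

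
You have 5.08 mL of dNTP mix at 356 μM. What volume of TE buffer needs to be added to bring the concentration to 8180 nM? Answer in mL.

216 mL

8180 nM = 8.18 μM.
V₂ = C₁V₁/C₂ = 356 × 5.08 / 8.18 = 221 mL.
Diluent to add = V₂ − V₁ = 221 − 5.08 = 216 mL.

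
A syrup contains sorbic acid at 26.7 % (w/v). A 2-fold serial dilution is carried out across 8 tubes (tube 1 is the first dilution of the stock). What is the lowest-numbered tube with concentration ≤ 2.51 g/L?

tube 7

Tube n has concentration 26.7 % (w/v) / 2ⁿ.
Need 2ⁿ ≥ 26.7 % (w/v) / 2.51 g/L = 106, so n ≥ 6.73.
First such tube: n = 7.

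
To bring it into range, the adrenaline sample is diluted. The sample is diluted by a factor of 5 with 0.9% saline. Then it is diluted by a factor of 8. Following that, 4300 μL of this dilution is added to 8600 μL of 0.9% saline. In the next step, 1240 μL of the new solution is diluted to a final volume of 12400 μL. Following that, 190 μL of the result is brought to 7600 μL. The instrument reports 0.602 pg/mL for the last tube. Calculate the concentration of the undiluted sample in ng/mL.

28.9 ng/mL

Overall dilution factor = 5 × 8 × 3 × 10 × 40 = 4.80 × 10⁴.
Original = 0.602 pg/mL × 4.80 × 10⁴ = 2.89 × 10⁴ pg/mL = 28.9 ng/mL.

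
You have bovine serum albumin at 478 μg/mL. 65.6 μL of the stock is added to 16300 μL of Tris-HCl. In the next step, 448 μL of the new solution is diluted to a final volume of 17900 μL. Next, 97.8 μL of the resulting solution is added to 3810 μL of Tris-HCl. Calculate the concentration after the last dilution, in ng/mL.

Overall dilution factor = 249.5 × 39.96 × 39.96 = 3.98 × 10⁵.
478 μg/mL / 3.98 × 10⁵ = 1.20 × 10⁻³ μg/mL = 1.20 ng/mL.

1.20 ng/mL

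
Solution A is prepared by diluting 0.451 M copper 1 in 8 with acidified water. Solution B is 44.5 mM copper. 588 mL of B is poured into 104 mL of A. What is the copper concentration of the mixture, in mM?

C_A = 0.451 M / 8 = 0.0564 M.
C_B = 44.5 mM = 0.0445 M.
C_mix = (C_A·V_A + C_B·V_B)/(V_A + V_B) = (0.0564×104 + 0.0445×588) / 692.0 = 0.0463 M = 46.3 mM.

46.3 mM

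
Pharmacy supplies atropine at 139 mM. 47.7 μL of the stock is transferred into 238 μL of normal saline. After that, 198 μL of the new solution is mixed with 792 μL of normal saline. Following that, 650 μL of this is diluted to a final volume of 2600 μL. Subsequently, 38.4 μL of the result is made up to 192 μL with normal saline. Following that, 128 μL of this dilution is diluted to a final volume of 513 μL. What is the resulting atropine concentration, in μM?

57.9 μM

Overall dilution factor = 5.990 × 5 × 4 × 5 × 4.008 = 2400.
139 mM / 2400 = 0.0579 mM = 57.9 μM.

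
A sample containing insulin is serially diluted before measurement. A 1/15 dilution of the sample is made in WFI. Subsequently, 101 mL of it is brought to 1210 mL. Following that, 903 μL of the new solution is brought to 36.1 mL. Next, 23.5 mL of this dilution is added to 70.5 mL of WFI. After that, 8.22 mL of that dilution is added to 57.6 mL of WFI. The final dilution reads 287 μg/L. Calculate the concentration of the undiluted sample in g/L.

66.0 g/L

Overall dilution factor = 15 × 11.98 × 39.98 × 4 × 8.007 = 2.30 × 10⁵.
Original = 287 μg/L × 2.30 × 10⁵ = 6.60 × 10⁷ μg/L = 66.0 g/L.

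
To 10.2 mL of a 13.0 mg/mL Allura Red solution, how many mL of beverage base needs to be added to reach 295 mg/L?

295 mg/L = 0.295 mg/mL.
V₂ = C₁V₁/C₂ = 13.0 × 10.2 / 0.295 = 449 mL.
Diluent to add = V₂ − V₁ = 449 − 10.2 = 439 mL.

439 mL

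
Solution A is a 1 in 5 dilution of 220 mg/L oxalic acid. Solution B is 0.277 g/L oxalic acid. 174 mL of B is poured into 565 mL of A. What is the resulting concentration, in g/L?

0.0989 g/L

C_A = 220 mg/L / 5 = 44.0 mg/L.
C_B = 0.277 g/L = 277 mg/L.
C_mix = (C_A·V_A + C_B·V_B)/(V_A + V_B) = (44.0×565 + 277×174) / 739.0 = 98.9 mg/L = 0.0989 g/L.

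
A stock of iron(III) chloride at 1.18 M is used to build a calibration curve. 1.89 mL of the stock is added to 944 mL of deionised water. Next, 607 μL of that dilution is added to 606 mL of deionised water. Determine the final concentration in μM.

2.36 μM

Overall dilution factor = 500.5 × 999.4 = 5.00 × 10⁵.
1.18 M / 5.00 × 10⁵ = 2.36 × 10⁻⁶ M = 2.36 μM.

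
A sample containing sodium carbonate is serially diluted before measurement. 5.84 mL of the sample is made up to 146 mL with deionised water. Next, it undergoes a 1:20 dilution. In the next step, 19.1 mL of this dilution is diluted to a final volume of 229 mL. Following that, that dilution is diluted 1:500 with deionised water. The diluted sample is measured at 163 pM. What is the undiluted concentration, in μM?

489 μM

Overall dilution factor = 25 × 20 × 11.99 × 500 = 3.00 × 10⁶.
Original = 163 pM × 3.00 × 10⁶ = 4.89 × 10⁸ pM = 489 μM.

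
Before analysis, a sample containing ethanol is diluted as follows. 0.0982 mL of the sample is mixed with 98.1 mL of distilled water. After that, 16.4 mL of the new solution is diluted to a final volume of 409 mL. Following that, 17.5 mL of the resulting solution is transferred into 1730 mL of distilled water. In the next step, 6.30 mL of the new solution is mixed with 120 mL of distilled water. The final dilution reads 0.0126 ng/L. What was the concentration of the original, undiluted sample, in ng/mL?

Overall dilution factor = 1000.0 × 24.94 × 99.86 × 20.05 = 4.99 × 10⁷.
Original = 0.0126 ng/L × 4.99 × 10⁷ = 6.29 × 10⁵ ng/L = 629 ng/mL.

629 ng/mL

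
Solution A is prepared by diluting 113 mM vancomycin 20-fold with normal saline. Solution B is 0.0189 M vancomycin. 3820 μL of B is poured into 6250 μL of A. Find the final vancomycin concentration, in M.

0.0107 M

C_A = 113 mM / 20 = 5.65 mM.
C_B = 0.0189 M = 18.9 mM.
C_mix = (C_A·V_A + C_B·V_B)/(V_A + V_B) = (5.65×6250 + 18.9×3820) / 10070 = 10.7 mM = 0.0107 M.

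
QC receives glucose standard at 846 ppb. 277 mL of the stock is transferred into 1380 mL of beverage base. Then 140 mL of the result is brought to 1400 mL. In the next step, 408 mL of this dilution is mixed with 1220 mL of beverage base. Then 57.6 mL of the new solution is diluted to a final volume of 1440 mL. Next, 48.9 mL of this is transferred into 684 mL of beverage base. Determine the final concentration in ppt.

9.46 ppt

Overall dilution factor = 5.982 × 10 × 3.990 × 25 × 14.99 = 8.94 × 10⁴.
846 ppb / 8.94 × 10⁴ = 9.46 × 10⁻³ ppb = 9.46 ppt.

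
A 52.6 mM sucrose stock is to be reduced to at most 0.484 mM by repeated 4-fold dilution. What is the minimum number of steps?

4

Need 4ⁿ ≥ 109, so n ≥ log(109)/log(4) = 3.38.
Minimum whole steps: n = 4.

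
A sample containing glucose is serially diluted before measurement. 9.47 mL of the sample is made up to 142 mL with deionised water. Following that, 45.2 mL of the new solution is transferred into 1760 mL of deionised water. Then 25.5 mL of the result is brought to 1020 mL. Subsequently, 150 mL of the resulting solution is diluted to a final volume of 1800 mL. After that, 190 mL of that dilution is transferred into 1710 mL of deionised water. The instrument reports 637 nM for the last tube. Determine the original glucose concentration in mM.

1830 mM

Overall dilution factor = 14.99 × 39.94 × 40 × 12 × 10 = 2.87 × 10⁶.
Original = 637 nM × 2.87 × 10⁶ = 1.83 × 10⁹ nM = 1830 mM.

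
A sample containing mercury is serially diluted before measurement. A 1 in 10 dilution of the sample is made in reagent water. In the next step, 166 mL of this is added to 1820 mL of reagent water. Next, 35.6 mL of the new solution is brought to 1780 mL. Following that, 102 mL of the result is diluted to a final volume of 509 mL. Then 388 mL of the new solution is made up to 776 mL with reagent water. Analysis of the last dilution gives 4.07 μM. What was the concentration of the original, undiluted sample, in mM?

243 mM

Overall dilution factor = 10 × 11.96 × 50 × 4.990 × 2 = 5.97 × 10⁴.
Original = 4.07 μM × 5.97 × 10⁴ = 2.43 × 10⁵ μM = 243 mM.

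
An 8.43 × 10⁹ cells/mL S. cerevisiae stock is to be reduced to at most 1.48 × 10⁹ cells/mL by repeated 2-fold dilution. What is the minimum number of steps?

Need 2ⁿ ≥ 5.70, so n ≥ log(5.70)/log(2) = 2.51.
Minimum whole steps: n = 3.

3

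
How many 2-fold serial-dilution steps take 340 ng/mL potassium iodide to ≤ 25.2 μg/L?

4

Need 2ⁿ ≥ 13.5, so n ≥ log(13.5)/log(2) = 3.75.
Minimum whole steps: n = 4.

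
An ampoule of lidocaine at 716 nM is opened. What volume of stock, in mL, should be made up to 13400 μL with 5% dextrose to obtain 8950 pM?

0.168 mL

8950 pM = 8.95 nM.
V₁ = C₂V₂/C₁ = 8.95 × 13400 / 716 = 168 μL = 0.168 mL.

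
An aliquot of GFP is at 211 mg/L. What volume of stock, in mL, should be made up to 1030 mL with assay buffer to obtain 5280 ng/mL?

5280 ng/mL = 5.28 mg/L.
V₁ = C₂V₂/C₁ = 5.28 × 1030 / 211 = 25.8 mL.

25.8 mL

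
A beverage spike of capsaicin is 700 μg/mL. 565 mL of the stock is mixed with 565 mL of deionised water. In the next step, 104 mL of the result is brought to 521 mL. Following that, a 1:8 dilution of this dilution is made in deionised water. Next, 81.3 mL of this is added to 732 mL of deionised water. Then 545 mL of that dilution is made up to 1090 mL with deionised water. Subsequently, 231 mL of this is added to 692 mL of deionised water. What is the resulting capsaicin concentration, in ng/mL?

Overall dilution factor = 2 × 5.010 × 8 × 10.00 × 2 × 3.996 = 6408.
700 μg/mL / 6408 = 0.109 μg/mL = 109 ng/mL.

109 ng/mL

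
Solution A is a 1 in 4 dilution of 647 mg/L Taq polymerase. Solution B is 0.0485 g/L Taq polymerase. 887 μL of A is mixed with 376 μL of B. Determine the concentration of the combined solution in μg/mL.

C_A = 647 mg/L / 4 = 162 mg/L.
C_B = 0.0485 g/L = 48.5 mg/L.
C_mix = (C_A·V_A + C_B·V_B)/(V_A + V_B) = (162×887 + 48.5×376) / 1263 = 128 mg/L = 128 μg/mL.

128 μg/mL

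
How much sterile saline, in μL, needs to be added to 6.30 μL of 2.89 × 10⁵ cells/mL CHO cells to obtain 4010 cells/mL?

448 μL

V₂ = C₁V₁/C₂ = 2.89 × 10⁵ × 6.30 / 4010 = 454 μL.
Diluent to add = V₂ − V₁ = 454 − 6.30 = 448 μL.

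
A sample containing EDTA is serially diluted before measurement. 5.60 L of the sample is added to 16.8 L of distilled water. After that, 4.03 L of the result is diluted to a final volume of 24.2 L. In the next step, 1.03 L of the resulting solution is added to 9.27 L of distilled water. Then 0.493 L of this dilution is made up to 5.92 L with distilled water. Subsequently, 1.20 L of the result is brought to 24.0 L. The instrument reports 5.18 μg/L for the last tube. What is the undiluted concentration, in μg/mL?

Overall dilution factor = 4 × 6.005 × 10 × 12.01 × 20 = 5.77 × 10⁴.
Original = 5.18 μg/L × 5.77 × 10⁴ = 2.99 × 10⁵ μg/L = 299 μg/mL.

299 μg/mL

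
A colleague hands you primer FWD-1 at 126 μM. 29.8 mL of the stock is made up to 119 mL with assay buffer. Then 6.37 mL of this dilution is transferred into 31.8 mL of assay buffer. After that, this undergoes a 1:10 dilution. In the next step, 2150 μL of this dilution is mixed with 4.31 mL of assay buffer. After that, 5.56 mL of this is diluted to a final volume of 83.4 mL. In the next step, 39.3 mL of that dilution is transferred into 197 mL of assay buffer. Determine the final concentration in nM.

1.94 nM

Overall dilution factor = 3.993 × 5.992 × 10 × 3.005 × 15 × 6.013 = 6.48 × 10⁴.
126 μM / 6.48 × 10⁴ = 1.94 × 10⁻³ μM = 1.94 nM.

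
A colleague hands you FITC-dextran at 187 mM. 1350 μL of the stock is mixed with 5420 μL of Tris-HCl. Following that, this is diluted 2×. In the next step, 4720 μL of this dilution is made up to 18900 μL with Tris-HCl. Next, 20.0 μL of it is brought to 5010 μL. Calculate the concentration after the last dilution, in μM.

18.6 μM

Overall dilution factor = 5.015 × 2 × 4.004 × 250.5 = 1.01 × 10⁴.
187 mM / 1.01 × 10⁴ = 0.0186 mM = 18.6 μM.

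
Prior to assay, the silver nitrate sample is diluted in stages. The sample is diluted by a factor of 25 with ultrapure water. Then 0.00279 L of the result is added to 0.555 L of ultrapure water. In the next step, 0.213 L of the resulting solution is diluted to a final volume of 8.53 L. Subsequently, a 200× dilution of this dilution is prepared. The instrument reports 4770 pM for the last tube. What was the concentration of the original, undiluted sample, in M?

Overall dilution factor = 25 × 199.9 × 40.05 × 200 = 4.00 × 10⁷.
Original = 4770 pM × 4.00 × 10⁷ = 1.91 × 10¹¹ pM = 0.191 M.

0.191 M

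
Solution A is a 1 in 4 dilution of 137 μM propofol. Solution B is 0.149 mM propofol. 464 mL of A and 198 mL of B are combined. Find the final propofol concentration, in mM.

C_A = 137 μM / 4 = 34.2 μM.
C_B = 0.149 mM = 149 μM.
C_mix = (C_A·V_A + C_B·V_B)/(V_A + V_B) = (34.2×464 + 149×198) / 662.0 = 68.6 μM = 0.0686 mM.

0.0686 mM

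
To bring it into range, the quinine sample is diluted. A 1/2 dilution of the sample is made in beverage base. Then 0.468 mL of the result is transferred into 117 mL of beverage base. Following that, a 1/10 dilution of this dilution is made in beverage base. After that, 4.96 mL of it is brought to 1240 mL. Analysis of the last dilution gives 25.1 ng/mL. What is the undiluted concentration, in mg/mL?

31.5 mg/mL

Overall dilution factor = 2 × 251 × 10 × 250 = 1.25 × 10⁶.
Original = 25.1 ng/mL × 1.25 × 10⁶ = 3.15 × 10⁷ ng/mL = 31.5 mg/mL.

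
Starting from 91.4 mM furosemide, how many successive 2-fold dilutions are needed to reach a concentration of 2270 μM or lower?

Need 2ⁿ ≥ 40.3, so n ≥ log(40.3)/log(2) = 5.33.
Minimum whole steps: n = 6.

6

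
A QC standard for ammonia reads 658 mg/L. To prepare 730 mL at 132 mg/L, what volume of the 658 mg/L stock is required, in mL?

V₁ = C₂V₂/C₁ = 132 × 730 / 658 = 146 mL.

146 mL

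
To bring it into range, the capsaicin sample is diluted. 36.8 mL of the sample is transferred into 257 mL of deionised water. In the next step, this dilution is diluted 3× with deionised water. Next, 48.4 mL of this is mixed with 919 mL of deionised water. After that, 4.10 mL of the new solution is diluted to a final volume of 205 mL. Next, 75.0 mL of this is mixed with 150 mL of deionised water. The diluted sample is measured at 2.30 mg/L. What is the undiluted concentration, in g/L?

165 g/L

Overall dilution factor = 7.984 × 3 × 19.99 × 50 × 3 = 7.18 × 10⁴.
Original = 2.30 mg/L × 7.18 × 10⁴ = 1.65 × 10⁵ mg/L = 165 g/L.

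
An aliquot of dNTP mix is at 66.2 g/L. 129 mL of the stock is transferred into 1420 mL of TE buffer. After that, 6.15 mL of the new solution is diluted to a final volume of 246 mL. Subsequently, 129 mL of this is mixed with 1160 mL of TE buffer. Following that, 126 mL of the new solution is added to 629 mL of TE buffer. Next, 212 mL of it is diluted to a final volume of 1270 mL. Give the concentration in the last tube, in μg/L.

Overall dilution factor = 12.01 × 40 × 9.992 × 5.992 × 5.991 = 1.72 × 10⁵.
66.2 g/L / 1.72 × 10⁵ = 3.84 × 10⁻⁴ g/L = 384 μg/L.

384 μg/L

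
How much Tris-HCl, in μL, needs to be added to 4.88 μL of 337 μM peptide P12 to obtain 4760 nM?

4760 nM = 4.76 μM.
V₂ = C₁V₁/C₂ = 337 × 4.88 / 4.76 = 345 μL.
Diluent to add = V₂ − V₁ = 345 − 4.88 = 341 μL.

341 μL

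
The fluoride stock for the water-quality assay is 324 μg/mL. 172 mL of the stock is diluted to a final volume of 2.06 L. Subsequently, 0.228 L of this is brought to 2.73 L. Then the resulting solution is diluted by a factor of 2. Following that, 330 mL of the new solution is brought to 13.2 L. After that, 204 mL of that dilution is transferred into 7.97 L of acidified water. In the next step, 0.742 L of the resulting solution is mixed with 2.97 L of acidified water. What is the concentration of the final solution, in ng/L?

Overall dilution factor = 11.98 × 11.97 × 2 × 40 × 40.07 × 5.003 = 2.30 × 10⁶.
324 μg/mL / 2.30 × 10⁶ = 1.41 × 10⁻⁴ μg/mL = 141 ng/L.

141 ng/L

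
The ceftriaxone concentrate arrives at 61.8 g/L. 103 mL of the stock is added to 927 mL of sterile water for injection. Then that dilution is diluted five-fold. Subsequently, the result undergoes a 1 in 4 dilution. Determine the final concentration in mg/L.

Overall dilution factor = 10 × 5 × 4 = 200.
61.8 g/L / 200 = 0.309 g/L = 309 mg/L.

309 mg/L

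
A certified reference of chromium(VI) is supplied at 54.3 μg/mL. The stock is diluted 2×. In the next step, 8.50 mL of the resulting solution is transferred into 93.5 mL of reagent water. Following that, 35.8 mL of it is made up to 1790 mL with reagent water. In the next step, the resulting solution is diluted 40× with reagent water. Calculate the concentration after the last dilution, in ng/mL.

Overall dilution factor = 2 × 12 × 50 × 40 = 4.80 × 10⁴.
54.3 μg/mL / 4.80 × 10⁴ = 1.13 × 10⁻³ μg/mL = 1.13 ng/mL.

1.13 ng/mL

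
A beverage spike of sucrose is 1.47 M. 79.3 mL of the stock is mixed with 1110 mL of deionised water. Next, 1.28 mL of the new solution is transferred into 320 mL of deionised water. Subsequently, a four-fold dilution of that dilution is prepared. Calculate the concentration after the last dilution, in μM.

97.6 μM

Overall dilution factor = 15.00 × 251 × 4 = 1.51 × 10⁴.
1.47 M / 1.51 × 10⁴ = 9.76 × 10⁻⁵ M = 97.6 μM.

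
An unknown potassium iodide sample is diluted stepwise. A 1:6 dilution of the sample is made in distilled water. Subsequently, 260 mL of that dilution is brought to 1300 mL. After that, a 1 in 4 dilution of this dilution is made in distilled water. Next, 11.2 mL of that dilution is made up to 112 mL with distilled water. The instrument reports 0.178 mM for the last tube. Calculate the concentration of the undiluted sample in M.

Overall dilution factor = 6 × 5 × 4 × 10 = 1200.
Original = 0.178 mM × 1200 = 214 mM = 0.214 M.

0.214 M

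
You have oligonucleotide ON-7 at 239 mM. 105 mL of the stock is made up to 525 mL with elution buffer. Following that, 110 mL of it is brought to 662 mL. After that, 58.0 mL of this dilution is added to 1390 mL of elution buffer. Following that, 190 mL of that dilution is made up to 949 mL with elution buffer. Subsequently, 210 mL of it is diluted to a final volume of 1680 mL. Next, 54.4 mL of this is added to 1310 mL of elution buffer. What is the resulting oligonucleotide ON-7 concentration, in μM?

0.317 μM

Overall dilution factor = 5 × 6.018 × 24.97 × 4.995 × 8 × 25.08 = 7.53 × 10⁵.
239 mM / 7.53 × 10⁵ = 3.17 × 10⁻⁴ mM = 0.317 μM.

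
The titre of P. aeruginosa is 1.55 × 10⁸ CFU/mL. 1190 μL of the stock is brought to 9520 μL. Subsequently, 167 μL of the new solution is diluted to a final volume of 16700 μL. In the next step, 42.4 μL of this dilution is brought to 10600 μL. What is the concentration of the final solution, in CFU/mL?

775 CFU/mL

Overall dilution factor = 8 × 100 × 250 = 2.00 × 10⁵.
1.55 × 10⁸ CFU/mL / 2.00 × 10⁵ = 775 CFU/mL.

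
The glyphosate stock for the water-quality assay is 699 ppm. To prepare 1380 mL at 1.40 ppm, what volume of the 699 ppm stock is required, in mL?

V₁ = C₂V₂/C₁ = 1.40 × 1380 / 699 = 2.76 mL.

2.76 mL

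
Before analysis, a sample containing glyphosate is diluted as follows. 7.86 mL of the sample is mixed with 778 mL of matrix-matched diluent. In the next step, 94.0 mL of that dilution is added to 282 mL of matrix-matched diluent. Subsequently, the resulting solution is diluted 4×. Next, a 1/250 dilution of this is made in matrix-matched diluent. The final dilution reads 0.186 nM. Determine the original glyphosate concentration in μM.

Overall dilution factor = 99.98 × 4 × 4 × 250 = 4.00 × 10⁵.
Original = 0.186 nM × 4.00 × 10⁵ = 7.44 × 10⁴ nM = 74.4 μM.

74.4 μM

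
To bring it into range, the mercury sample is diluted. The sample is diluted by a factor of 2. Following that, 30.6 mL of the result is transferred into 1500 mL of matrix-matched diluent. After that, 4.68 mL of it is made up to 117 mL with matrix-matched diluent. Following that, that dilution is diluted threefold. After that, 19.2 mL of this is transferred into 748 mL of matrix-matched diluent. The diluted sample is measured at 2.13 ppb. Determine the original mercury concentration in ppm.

639 ppm

Overall dilution factor = 2 × 50.02 × 25 × 3 × 39.96 = 3.00 × 10⁵.
Original = 2.13 ppb × 3.00 × 10⁵ = 6.39 × 10⁵ ppb = 639 ppm.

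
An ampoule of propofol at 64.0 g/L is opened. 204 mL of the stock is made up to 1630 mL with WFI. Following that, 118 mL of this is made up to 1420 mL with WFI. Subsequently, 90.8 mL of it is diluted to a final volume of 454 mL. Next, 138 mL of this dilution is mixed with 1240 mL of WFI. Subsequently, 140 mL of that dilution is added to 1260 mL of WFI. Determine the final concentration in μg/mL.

1.33 μg/mL

Overall dilution factor = 7.990 × 12.03 × 5 × 9.986 × 10 = 4.80 × 10⁴.
64.0 g/L / 4.80 × 10⁴ = 1.33 × 10⁻³ g/L = 1.33 μg/mL.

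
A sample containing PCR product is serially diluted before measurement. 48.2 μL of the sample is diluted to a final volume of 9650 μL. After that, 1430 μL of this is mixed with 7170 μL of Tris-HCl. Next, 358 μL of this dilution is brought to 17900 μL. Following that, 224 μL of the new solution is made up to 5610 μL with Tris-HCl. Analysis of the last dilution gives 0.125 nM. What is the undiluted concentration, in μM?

Overall dilution factor = 200.2 × 6.014 × 50 × 25.04 = 1.51 × 10⁶.
Original = 0.125 nM × 1.51 × 10⁶ = 1.88 × 10⁵ nM = 188 μM.

188 μM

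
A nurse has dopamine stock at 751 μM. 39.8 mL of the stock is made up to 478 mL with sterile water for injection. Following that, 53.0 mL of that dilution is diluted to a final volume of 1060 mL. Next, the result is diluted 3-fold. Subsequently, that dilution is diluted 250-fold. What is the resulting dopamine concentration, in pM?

Overall dilution factor = 12.01 × 20 × 3 × 250 = 1.80 × 10⁵.
751 μM / 1.80 × 10⁵ = 4.17 × 10⁻³ μM = 4170 pM.

4170 pM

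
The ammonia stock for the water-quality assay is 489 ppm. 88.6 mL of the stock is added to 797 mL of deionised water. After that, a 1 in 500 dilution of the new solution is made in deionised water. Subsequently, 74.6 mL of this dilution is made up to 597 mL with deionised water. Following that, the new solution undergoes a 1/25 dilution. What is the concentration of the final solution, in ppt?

Overall dilution factor = 9.995 × 500 × 8.003 × 25 = 10.00 × 10⁵.
489 ppm / 10.00 × 10⁵ = 4.89 × 10⁻⁴ ppm = 489 ppt.

489 ppt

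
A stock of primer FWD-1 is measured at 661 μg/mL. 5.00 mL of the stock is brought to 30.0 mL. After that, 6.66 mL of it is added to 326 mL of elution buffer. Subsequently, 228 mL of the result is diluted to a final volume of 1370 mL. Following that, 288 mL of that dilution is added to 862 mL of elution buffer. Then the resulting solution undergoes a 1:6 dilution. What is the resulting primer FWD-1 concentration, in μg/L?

Overall dilution factor = 6 × 49.95 × 6.009 × 3.993 × 6 = 4.31 × 10⁴.
661 μg/mL / 4.31 × 10⁴ = 0.0153 μg/mL = 15.3 μg/L.

15.3 μg/L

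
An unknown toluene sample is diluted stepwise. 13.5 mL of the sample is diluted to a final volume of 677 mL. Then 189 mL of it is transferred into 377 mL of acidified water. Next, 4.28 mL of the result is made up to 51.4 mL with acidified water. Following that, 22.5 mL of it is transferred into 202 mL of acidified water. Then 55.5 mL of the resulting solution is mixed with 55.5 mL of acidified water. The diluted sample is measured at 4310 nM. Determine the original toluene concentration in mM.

Overall dilution factor = 50.15 × 2.995 × 12.01 × 9.978 × 2 = 3.60 × 10⁴.
Original = 4310 nM × 3.60 × 10⁴ = 1.55 × 10⁸ nM = 155 mM.

155 mM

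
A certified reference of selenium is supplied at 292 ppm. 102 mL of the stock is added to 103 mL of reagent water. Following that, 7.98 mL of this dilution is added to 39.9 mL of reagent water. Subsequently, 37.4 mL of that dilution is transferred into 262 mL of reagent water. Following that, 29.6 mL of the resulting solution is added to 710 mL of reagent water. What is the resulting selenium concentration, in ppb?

Overall dilution factor = 2.010 × 6 × 8.005 × 24.99 = 2412.
292 ppm / 2412 = 0.121 ppm = 121 ppb.

121 ppb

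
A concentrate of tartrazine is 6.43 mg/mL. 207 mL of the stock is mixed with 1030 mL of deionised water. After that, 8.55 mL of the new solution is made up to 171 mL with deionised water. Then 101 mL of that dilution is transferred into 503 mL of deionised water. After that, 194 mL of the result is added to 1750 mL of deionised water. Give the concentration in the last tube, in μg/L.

898 μg/L

Overall dilution factor = 5.976 × 20 × 5.980 × 10.02 = 7162.
6.43 mg/mL / 7162 = 8.98 × 10⁻⁴ mg/mL = 898 μg/L.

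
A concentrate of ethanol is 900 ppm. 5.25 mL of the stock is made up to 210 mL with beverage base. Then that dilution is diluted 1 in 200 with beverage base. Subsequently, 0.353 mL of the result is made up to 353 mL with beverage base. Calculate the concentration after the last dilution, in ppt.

112 ppt

Overall dilution factor = 40 × 200 × 1000 = 8.00 × 10⁶.
900 ppm / 8.00 × 10⁶ = 1.12 × 10⁻⁴ ppm = 112 ppt.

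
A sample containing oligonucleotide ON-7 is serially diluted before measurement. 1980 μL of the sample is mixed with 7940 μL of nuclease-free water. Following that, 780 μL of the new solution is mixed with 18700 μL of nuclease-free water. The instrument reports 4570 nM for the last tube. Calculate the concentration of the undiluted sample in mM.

Overall dilution factor = 5.010 × 24.97 = 125.
Original = 4570 nM × 125 = 5.72 × 10⁵ nM = 0.572 mM.

0.572 mM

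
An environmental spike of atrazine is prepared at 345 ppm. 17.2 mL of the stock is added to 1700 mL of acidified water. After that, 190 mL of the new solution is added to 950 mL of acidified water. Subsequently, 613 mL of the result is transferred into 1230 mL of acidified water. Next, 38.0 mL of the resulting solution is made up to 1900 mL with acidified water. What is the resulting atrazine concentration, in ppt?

3830 ppt

Overall dilution factor = 99.84 × 6 × 3.007 × 50 = 9.00 × 10⁴.
345 ppm / 9.00 × 10⁴ = 3.83 × 10⁻³ ppm = 3830 ppt.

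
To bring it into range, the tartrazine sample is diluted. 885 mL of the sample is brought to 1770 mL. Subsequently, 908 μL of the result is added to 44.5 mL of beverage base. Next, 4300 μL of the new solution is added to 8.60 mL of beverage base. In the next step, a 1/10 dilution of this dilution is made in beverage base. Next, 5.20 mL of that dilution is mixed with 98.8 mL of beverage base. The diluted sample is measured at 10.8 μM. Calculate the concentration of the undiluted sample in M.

0.648 M

Overall dilution factor = 2 × 50.01 × 3 × 10 × 20 = 6.00 × 10⁴.
Original = 10.8 μM × 6.00 × 10⁴ = 6.48 × 10⁵ μM = 0.648 M.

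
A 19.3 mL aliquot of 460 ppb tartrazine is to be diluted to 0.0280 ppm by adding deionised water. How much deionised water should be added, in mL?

0.0280 ppm = 28.0 ppb.
V₂ = C₁V₁/C₂ = 460 × 19.3 / 28.0 = 317 mL.
Diluent to add = V₂ − V₁ = 317 − 19.3 = 298 mL.

298 mL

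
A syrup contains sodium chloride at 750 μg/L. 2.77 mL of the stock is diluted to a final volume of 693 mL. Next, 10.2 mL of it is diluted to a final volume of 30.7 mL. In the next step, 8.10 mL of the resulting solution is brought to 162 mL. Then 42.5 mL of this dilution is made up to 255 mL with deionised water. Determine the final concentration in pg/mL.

8.30 pg/mL

Overall dilution factor = 250.2 × 3.010 × 20 × 6 = 9.04 × 10⁴.
750 μg/L / 9.04 × 10⁴ = 8.30 × 10⁻³ μg/L = 8.30 pg/mL.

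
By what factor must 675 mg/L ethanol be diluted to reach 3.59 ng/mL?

Factor = C₀/C_target = 675 mg/L / 3.59 ng/mL = 1.88 × 10⁵.

1.88 × 10⁵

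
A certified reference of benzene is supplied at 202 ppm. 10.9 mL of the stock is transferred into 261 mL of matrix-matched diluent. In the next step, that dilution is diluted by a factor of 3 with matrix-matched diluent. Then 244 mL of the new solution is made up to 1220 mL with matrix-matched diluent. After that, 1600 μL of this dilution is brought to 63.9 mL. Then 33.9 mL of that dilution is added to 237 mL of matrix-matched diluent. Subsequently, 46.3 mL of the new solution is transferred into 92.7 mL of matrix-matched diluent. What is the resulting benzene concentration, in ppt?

563 ppt

Overall dilution factor = 24.94 × 3 × 5 × 39.94 × 7.991 × 3.002 = 3.59 × 10⁵.
202 ppm / 3.59 × 10⁵ = 5.63 × 10⁻⁴ ppm = 563 ppt.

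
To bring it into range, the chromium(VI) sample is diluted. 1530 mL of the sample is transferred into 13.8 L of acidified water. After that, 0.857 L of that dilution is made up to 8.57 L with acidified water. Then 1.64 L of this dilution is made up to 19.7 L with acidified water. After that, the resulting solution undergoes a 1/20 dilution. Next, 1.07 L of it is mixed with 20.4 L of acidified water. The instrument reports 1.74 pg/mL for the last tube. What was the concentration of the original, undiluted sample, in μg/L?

840 μg/L

Overall dilution factor = 10.02 × 10 × 12.01 × 20 × 20.07 = 4.83 × 10⁵.
Original = 1.74 pg/mL × 4.83 × 10⁵ = 8.40 × 10⁵ pg/mL = 840 μg/L.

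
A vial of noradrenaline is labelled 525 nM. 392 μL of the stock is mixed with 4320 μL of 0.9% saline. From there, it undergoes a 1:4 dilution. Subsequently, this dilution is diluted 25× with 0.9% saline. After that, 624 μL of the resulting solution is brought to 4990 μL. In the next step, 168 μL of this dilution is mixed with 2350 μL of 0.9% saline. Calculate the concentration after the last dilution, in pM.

Overall dilution factor = 12.02 × 4 × 25 × 7.997 × 14.99 = 1.44 × 10⁵.
525 nM / 1.44 × 10⁵ = 3.64 × 10⁻³ nM = 3.64 pM.

3.64 pM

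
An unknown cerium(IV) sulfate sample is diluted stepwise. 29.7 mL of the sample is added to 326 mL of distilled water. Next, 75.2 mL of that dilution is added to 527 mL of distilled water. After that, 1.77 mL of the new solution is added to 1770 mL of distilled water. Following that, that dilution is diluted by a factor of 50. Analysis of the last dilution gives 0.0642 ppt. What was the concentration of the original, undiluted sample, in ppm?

Overall dilution factor = 11.98 × 8.008 × 1001 × 50 = 4.80 × 10⁶.
Original = 0.0642 ppt × 4.80 × 10⁶ = 3.08 × 10⁵ ppt = 0.308 ppm.

0.308 ppm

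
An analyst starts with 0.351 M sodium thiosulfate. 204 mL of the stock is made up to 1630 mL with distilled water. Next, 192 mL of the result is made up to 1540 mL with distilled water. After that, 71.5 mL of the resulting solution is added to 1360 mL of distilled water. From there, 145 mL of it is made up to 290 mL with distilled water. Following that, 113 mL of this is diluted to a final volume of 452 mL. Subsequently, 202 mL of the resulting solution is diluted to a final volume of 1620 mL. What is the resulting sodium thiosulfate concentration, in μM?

Overall dilution factor = 7.990 × 8.021 × 20.02 × 2 × 4 × 8.020 = 8.23 × 10⁴.
0.351 M / 8.23 × 10⁴ = 4.26 × 10⁻⁶ M = 4.26 μM.

4.26 μM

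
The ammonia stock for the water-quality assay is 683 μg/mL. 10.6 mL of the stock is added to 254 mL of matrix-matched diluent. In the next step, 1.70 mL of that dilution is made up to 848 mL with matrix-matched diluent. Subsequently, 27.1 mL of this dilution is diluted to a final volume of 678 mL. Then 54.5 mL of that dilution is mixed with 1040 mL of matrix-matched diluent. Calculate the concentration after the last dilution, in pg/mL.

109 pg/mL

Overall dilution factor = 24.96 × 498.8 × 25.02 × 20.08 = 6.26 × 10⁶.
683 μg/mL / 6.26 × 10⁶ = 1.09 × 10⁻⁴ μg/mL = 109 pg/mL.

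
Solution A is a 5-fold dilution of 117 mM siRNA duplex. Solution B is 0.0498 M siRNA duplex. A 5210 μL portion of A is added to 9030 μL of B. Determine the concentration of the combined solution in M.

0.0401 M

C_A = 117 mM / 5 = 23.4 mM.
C_B = 0.0498 M = 49.8 mM.
C_mix = (C_A·V_A + C_B·V_B)/(V_A + V_B) = (23.4×5210 + 49.8×9030) / 14240 = 40.1 mM = 0.0401 M.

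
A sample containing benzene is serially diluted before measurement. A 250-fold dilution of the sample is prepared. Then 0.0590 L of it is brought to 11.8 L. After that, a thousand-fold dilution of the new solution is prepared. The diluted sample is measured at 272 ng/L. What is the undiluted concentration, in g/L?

Overall dilution factor = 250 × 200 × 1000 = 5.00 × 10⁷.
Original = 272 ng/L × 5.00 × 10⁷ = 1.36 × 10¹⁰ ng/L = 13.6 g/L.

13.6 g/L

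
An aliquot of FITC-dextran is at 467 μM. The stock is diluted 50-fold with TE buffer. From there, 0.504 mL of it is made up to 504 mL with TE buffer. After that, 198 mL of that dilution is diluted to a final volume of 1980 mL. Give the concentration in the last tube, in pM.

Overall dilution factor = 50 × 1000 × 10 = 5.00 × 10⁵.
467 μM / 5.00 × 10⁵ = 9.34 × 10⁻⁴ μM = 934 pM.

934 pM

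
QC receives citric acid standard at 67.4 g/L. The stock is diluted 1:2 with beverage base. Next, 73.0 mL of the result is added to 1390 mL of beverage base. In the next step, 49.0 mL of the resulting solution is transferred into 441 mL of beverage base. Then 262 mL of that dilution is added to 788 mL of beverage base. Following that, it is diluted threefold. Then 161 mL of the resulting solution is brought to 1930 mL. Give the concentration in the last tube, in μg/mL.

Overall dilution factor = 2 × 20.04 × 10 × 4.008 × 3 × 11.99 = 5.78 × 10⁴.
67.4 g/L / 5.78 × 10⁴ = 1.17 × 10⁻³ g/L = 1.17 μg/mL.

1.17 μg/mL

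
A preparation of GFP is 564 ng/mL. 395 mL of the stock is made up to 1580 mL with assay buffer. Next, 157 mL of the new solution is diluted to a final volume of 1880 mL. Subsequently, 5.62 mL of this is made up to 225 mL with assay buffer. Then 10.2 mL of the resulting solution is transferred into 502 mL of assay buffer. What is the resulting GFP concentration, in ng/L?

Overall dilution factor = 4 × 11.97 × 40.04 × 50.22 = 9.63 × 10⁴.
564 ng/mL / 9.63 × 10⁴ = 5.86 × 10⁻³ ng/mL = 5.86 ng/L.

5.86 ng/L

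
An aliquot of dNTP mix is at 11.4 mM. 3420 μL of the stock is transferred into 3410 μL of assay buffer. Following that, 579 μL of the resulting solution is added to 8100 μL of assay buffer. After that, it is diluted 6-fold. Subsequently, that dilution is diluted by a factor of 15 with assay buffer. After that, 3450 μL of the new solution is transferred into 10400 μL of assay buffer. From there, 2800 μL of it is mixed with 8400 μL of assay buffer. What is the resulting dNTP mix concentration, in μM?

Overall dilution factor = 1.997 × 14.99 × 6 × 15 × 4.014 × 4 = 4.33 × 10⁴.
11.4 mM / 4.33 × 10⁴ = 2.64 × 10⁻⁴ mM = 0.264 μM.

0.264 μM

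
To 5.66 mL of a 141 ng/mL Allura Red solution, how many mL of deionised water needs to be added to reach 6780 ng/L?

6780 ng/L = 6.78 ng/mL.
V₂ = C₁V₁/C₂ = 141 × 5.66 / 6.78 = 118 mL.
Diluent to add = V₂ − V₁ = 118 − 5.66 = 112 mL.

112 mL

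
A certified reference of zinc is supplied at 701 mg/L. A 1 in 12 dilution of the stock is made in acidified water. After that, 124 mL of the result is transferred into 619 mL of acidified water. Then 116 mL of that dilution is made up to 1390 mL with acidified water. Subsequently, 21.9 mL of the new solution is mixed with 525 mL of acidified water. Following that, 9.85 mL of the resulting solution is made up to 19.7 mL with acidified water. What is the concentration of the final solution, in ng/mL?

Overall dilution factor = 12 × 5.992 × 11.98 × 24.97 × 2 = 4.30 × 10⁴.
701 mg/L / 4.30 × 10⁴ = 0.0163 mg/L = 16.3 ng/mL.

16.3 ng/mL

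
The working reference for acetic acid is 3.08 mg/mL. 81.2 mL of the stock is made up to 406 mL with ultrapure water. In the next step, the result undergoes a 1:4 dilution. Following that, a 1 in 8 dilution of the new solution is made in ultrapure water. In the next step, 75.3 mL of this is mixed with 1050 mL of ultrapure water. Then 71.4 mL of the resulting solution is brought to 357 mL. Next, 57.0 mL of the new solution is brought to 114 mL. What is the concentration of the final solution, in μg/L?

129 μg/L

Overall dilution factor = 5 × 4 × 8 × 14.94 × 5 × 2 = 2.39 × 10⁴.
3.08 mg/mL / 2.39 × 10⁴ = 1.29 × 10⁻⁴ mg/mL = 129 μg/L.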